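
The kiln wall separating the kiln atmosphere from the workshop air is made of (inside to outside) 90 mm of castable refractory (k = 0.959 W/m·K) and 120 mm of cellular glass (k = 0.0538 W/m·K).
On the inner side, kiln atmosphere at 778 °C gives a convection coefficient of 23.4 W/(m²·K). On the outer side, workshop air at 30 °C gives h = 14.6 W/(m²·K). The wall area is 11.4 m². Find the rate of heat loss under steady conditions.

Using the resistance-network approach (series):
R_inner film = 1/(h_i·A) = 1/(23.4×11.4) = 0.003749 K/W
R_castable refractory = L/(kA) = 0.09/(0.959×11.4) = 0.008232 K/W
R_cellular glass = L/(kA) = 0.12/(0.0538×11.4) = 0.1957 K/W
R_outer film = 1/(h_o·A) = 1/(14.6×11.4) = 0.006008 K/W
R_total = 0.2136 K/W
Q = ΔT / R_total = 748 / 0.2136

Q ≈ 3500 W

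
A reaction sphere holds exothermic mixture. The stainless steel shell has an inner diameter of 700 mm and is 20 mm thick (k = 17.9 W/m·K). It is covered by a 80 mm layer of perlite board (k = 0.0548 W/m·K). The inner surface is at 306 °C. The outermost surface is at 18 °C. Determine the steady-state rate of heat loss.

Spherical conduction: R = (1/r_in − 1/r_out)/(4πk) per layer; series-sum.
R_stainless steel shell = (1/0.35 − 1/0.37)/(4π×17.9) = 6.866×10^-4 K/W
R_perlite board = (1/0.37 − 1/0.45)/(4π×0.0548) = 0.6977 K/W
R_total = 0.6984 K/W
Q = ΔT/R_total = 288/0.6984

Q ≈ 412 W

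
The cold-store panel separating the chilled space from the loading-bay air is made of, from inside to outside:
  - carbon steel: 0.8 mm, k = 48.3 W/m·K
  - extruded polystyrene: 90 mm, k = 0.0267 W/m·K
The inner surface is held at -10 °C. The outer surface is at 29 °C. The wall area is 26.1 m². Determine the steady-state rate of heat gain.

Using the resistance-network approach (series):
R_carbon steel = L/(kA) = 0.0008/(48.3×26.1) = 6.346×10^-7 K/W
R_extruded polystyrene = L/(kA) = 0.09/(0.0267×26.1) = 0.1291 K/W
R_total = 0.1291 K/W
Q = ΔT / R_total = 39 / 0.1291

Q ≈ 302 W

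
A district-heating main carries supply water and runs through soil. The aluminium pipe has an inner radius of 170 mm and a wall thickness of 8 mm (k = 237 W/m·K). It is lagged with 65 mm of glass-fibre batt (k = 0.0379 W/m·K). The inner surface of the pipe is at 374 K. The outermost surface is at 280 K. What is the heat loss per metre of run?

Per-layer cylindrical resistances, series-summed:
R_aluminium pipe wall = ln(178/170)/(2π×237×1) = 3.088×10^-5 K/W
R_glass-fibre batt = ln(243/178)/(2π×0.0379×1) = 1.307 K/W
R_total = 1.307 K/W
Q = ΔT/R_total = 94/1.307

q′ ≈ 71.9 W/m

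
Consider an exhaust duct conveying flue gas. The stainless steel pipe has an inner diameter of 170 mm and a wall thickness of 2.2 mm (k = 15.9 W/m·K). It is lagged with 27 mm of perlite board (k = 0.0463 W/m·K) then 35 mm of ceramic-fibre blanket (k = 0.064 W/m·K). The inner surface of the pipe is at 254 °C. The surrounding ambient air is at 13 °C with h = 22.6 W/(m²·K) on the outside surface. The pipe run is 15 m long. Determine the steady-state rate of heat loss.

Q ≈ 2200 W

For a radial system each layer contributes R = ln(r_out/r_in)/(2πkL); films add R = 1/(hA).
R_stainless steel pipe wall = ln(87.2/85)/(2π×15.9×15) = 1.705×10^-5 K/W
R_perlite board = ln(114.2/87.2)/(2π×0.0463×15) = 0.06182 K/W
R_ceramic-fibre blanket = ln(149.2/114.2)/(2π×0.064×15) = 0.04432 K/W
R_outer film = 1/(h_o·2πr_oL) = 1/(22.6×2π×0.1492×15) = 0.003147 K/W
R_total = 0.1093 K/W
Q = ΔT/R_total = 241/0.1093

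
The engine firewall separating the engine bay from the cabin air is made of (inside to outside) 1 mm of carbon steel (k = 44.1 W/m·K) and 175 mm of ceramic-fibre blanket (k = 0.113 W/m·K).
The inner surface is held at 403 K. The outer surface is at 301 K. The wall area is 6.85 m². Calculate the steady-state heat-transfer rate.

Q ≈ 451 W

Series thermal resistances:
R_carbon steel = L/(kA) = 0.001/(44.1×6.85) = 3.31×10^-6 K/W
R_ceramic-fibre blanket = L/(kA) = 0.175/(0.113×6.85) = 0.2261 K/W
R_total = 0.2261 K/W
Q = ΔT / R_total = 102 / 0.2261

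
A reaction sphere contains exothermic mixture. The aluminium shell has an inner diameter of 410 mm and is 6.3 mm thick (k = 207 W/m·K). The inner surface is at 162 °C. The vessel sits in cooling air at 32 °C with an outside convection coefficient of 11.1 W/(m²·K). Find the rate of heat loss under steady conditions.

Q ≈ 809 W

Radial (spherical) resistances in series:
R_aluminium shell = (1/0.205 − 1/0.2113)/(4π×207) = 5.591×10^-5 K/W
R_outer film = 1/(h·4πr_o²) = 1/(11.1×4π×0.2113²) = 0.1606 K/W
R_total = 0.1606 K/W
Q = ΔT/R_total = 130/0.1606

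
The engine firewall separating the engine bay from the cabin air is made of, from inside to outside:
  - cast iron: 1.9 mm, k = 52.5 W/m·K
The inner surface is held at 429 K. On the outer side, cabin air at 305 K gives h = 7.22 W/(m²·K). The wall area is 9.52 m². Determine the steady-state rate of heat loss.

Model the wall as resistances in series:
R_cast iron = L/(kA) = 0.0019/(52.5×9.52) = 3.802×10^-6 K/W
R_outer film = 1/(h_o·A) = 1/(7.22×9.52) = 0.01455 K/W
R_total = 0.01455 K/W
Q = ΔT / R_total = 124 / 0.01455

Q ≈ 8520 W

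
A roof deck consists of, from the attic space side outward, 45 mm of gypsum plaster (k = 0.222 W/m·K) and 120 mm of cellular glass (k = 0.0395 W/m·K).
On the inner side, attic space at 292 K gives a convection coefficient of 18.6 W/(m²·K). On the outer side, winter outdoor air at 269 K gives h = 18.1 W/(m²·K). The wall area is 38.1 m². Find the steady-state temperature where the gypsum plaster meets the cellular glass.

T ≈ 290 K

Treating each layer as a thermal resistance in series:
R_inner film = 1/(h_i·A) = 1/(18.6×38.1) = 0.001411 K/W
R_gypsum plaster = L/(kA) = 0.045/(0.222×38.1) = 0.00532 K/W
R_cellular glass = L/(kA) = 0.12/(0.0395×38.1) = 0.07974 K/W
R_outer film = 1/(h_o·A) = 1/(18.1×38.1) = 0.00145 K/W
R_total = 0.08792 K/W;  Q = ΔT/R_total = 23/0.08792 = 261.6 W
T_interface = T_inner − Q·ΣR(inner→interface) = 292 − 262×0.006731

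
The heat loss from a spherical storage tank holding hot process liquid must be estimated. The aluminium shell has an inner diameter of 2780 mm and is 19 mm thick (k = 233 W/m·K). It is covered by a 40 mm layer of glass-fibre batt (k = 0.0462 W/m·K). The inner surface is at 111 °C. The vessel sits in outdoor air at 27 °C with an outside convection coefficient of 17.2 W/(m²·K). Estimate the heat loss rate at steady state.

Spherical conduction: R = (1/r_in − 1/r_out)/(4πk) per layer; series-sum.
R_aluminium shell = (1/1.39 − 1/1.409)/(4π×233) = 3.313×10^-6 K/W
R_glass-fibre batt = (1/1.409 − 1/1.449)/(4π×0.0462) = 0.03375 K/W
R_outer film = 1/(h·4πr_o²) = 1/(17.2×4π×1.449²) = 0.002204 K/W
R_total = 0.03595 K/W
Q = ΔT/R_total = 84/0.03595

Q ≈ 2340 W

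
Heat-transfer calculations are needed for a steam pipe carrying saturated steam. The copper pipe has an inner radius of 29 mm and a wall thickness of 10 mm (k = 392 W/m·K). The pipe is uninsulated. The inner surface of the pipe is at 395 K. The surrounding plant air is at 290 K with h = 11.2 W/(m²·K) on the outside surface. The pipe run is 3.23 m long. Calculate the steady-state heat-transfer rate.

Per-layer cylindrical resistances, series-summed:
R_copper pipe wall = ln(39/29)/(2π×392×3.23) = 3.724×10^-5 K/W
R_outer film = 1/(h_o·2πr_oL) = 1/(11.2×2π×0.039×3.23) = 0.1128 K/W
R_total = 0.1128 K/W
Q = ΔT/R_total = 105/0.1128

Q ≈ 930 W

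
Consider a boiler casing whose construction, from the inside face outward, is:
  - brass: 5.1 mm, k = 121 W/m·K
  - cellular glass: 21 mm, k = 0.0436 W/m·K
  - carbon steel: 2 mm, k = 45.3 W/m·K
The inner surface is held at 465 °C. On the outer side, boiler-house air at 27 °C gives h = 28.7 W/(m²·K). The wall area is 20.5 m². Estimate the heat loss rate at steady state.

Q ≈ 17400 W

Treating each layer as a thermal resistance in series:
R_brass = L/(kA) = 0.0051/(121×20.5) = 2.056×10^-6 K/W
R_cellular glass = L/(kA) = 0.021/(0.0436×20.5) = 0.0235 K/W
R_carbon steel = L/(kA) = 0.002/(45.3×20.5) = 2.154×10^-6 K/W
R_outer film = 1/(h_o·A) = 1/(28.7×20.5) = 0.0017 K/W
R_total = 0.0252 K/W
Q = ΔT / R_total = 438 / 0.0252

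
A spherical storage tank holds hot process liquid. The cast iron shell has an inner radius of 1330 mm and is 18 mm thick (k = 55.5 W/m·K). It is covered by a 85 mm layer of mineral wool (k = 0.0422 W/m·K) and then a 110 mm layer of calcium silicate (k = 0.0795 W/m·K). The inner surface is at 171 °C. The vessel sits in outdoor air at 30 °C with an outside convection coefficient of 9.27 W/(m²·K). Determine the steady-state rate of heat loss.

Radial (spherical) resistances in series:
R_cast iron shell = (1/1.33 − 1/1.348)/(4π×55.5) = 1.44×10^-5 K/W
R_mineral wool = (1/1.348 − 1/1.433)/(4π×0.0422) = 0.08298 K/W
R_calcium silicate = (1/1.433 − 1/1.543)/(4π×0.0795) = 0.0498 K/W
R_outer film = 1/(h·4πr_o²) = 1/(9.27×4π×1.543²) = 0.003606 K/W
R_total = 0.1364 K/W
Q = ΔT/R_total = 141/0.1364

Q ≈ 1030 W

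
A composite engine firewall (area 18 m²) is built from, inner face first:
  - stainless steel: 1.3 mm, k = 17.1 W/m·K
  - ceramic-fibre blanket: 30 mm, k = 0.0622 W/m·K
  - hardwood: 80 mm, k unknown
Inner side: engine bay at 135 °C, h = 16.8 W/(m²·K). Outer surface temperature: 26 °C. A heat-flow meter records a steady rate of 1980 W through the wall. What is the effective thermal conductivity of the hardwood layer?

k ≈ 0.178 W/(m·K)

Treating each layer as a thermal resistance in series:
R_inner film = 1/(h_i·A) = 1/(16.8×18) = 0.003307 K/W
R_stainless steel = L/(kA) = 0.0013/(17.1×18) = 4.224×10^-6 K/W
R_ceramic-fibre blanket = L/(kA) = 0.03/(0.0622×18) = 0.0268 K/W
Sum of known resistances R_other = 0.03011 K/W
Total R = ΔT/Q = 109/1980 = 0.05505 K/W
R_hardwood = R_total − R_other = 0.02494 K/W
k = L/(R·A) = 0.08/(0.02494×18)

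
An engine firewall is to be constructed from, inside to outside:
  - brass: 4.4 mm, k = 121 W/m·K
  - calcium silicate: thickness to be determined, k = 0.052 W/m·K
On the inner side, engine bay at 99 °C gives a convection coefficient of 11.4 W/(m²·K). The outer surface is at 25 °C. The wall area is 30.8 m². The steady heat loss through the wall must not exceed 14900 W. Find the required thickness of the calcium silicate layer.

Using the resistance-network approach (series):
R_inner film = 1/(h_i·A) = 1/(11.4×30.8) = 0.002848 K/W
R_brass = L/(kA) = 0.0044/(121×30.8) = 1.181×10^-6 K/W
Sum of the known resistances R_other = 0.002849 K/W
Required total resistance R_tot = ΔT/Q_allow = 74/14900 = 0.004966 K/W
R_calcium silicate = R_tot − R_other = 0.002117 K/W
L = R·k·A = 0.002117×0.052×30.8

L ≈ 3.39 mm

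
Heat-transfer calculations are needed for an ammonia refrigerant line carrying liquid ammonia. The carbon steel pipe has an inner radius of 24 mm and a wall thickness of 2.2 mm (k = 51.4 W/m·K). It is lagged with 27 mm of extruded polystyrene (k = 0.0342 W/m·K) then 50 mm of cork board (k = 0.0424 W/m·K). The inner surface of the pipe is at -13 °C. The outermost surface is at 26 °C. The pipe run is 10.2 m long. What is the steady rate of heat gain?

Q ≈ 68.8 W

For a radial system each layer contributes R = ln(r_out/r_in)/(2πkL); films add R = 1/(hA).
R_carbon steel pipe wall = ln(26.2/24)/(2π×51.4×10.2) = 2.662×10^-5 K/W
R_extruded polystyrene = ln(53.2/26.2)/(2π×0.0342×10.2) = 0.3232 K/W
R_cork board = ln(103.2/53.2)/(2π×0.0424×10.2) = 0.2438 K/W
R_total = 0.567 K/W
Q = ΔT/R_total = 39/0.567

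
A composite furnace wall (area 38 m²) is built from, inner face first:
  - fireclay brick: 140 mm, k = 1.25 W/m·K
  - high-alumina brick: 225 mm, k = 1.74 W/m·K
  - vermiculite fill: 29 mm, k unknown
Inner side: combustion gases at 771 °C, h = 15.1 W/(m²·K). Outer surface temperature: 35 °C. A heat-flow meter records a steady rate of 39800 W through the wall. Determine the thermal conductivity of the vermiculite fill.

Series thermal resistances:
R_inner film = 1/(h_i·A) = 1/(15.1×38) = 0.001743 K/W
R_fireclay brick = L/(kA) = 0.14/(1.25×38) = 0.002947 K/W
R_high-alumina brick = L/(kA) = 0.225/(1.74×38) = 0.003403 K/W
Sum of known resistances R_other = 0.008093 K/W
Total R = ΔT/Q = 736/39800 = 0.01849 K/W
R_vermiculite fill = R_total − R_other = 0.0104 K/W
k = L/(R·A) = 0.029/(0.0104×38)

k ≈ 0.0734 W/(m·K)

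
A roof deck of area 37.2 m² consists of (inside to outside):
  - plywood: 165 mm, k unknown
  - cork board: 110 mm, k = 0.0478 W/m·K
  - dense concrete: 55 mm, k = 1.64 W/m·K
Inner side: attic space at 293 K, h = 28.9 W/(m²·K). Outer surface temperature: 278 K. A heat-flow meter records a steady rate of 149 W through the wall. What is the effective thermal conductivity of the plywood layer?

Treating each layer as a thermal resistance in series:
R_inner film = 1/(h_i·A) = 1/(28.9×37.2) = 9.302×10^-4 K/W
R_cork board = L/(kA) = 0.11/(0.0478×37.2) = 0.06186 K/W
R_dense concrete = L/(kA) = 0.055/(1.64×37.2) = 9.015×10^-4 K/W
Sum of known resistances R_other = 0.06369 K/W
Total R = ΔT/Q = 15/149 = 0.1007 K/W
R_plywood = R_total − R_other = 0.03698 K/W
k = L/(R·A) = 0.165/(0.03698×37.2)

k ≈ 0.12 W/(m·K)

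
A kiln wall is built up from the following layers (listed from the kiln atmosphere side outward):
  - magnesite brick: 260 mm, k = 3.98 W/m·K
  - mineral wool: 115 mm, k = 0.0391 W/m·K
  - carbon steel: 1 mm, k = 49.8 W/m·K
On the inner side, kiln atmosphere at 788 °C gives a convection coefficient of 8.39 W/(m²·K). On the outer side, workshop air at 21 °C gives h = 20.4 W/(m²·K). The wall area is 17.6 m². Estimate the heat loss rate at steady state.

Q ≈ 4250 W

Using the resistance-network approach (series):
R_inner film = 1/(h_i·A) = 1/(8.39×17.6) = 0.006772 K/W
R_magnesite brick = L/(kA) = 0.26/(3.98×17.6) = 0.003712 K/W
R_mineral wool = L/(kA) = 0.115/(0.0391×17.6) = 0.1671 K/W
R_carbon steel = L/(kA) = 0.001/(49.8×17.6) = 1.141×10^-6 K/W
R_outer film = 1/(h_o·A) = 1/(20.4×17.6) = 0.002785 K/W
R_total = 0.1804 K/W
Q = ΔT / R_total = 767 / 0.1804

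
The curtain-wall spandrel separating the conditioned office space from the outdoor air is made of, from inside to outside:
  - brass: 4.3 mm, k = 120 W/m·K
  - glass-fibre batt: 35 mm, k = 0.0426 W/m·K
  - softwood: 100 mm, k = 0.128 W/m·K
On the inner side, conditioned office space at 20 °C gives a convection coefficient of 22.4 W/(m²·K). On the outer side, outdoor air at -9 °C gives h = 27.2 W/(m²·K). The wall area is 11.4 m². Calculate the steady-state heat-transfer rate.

Q ≈ 196 W

Thermal resistances in series:
R_inner film = 1/(h_i·A) = 1/(22.4×11.4) = 0.003916 K/W
R_brass = L/(kA) = 0.0043/(120×11.4) = 3.143×10^-6 K/W
R_glass-fibre batt = L/(kA) = 0.035/(0.0426×11.4) = 0.07207 K/W
R_softwood = L/(kA) = 0.1/(0.128×11.4) = 0.06853 K/W
R_outer film = 1/(h_o·A) = 1/(27.2×11.4) = 0.003225 K/W
R_total = 0.1477 K/W
Q = ΔT / R_total = 29 / 0.1477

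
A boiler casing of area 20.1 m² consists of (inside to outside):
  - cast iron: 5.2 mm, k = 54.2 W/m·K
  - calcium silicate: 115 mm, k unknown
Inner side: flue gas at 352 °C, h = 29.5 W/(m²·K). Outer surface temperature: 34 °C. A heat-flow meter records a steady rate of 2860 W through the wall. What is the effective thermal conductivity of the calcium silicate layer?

Treating each layer as a thermal resistance in series:
R_inner film = 1/(h_i·A) = 1/(29.5×20.1) = 0.001686 K/W
R_cast iron = L/(kA) = 0.0052/(54.2×20.1) = 4.773×10^-6 K/W
Sum of known resistances R_other = 0.001691 K/W
Total R = ΔT/Q = 318/2860 = 0.1112 K/W
R_calcium silicate = R_total − R_other = 0.1095 K/W
k = L/(R·A) = 0.115/(0.1095×20.1)

k ≈ 0.0523 W/(m·K)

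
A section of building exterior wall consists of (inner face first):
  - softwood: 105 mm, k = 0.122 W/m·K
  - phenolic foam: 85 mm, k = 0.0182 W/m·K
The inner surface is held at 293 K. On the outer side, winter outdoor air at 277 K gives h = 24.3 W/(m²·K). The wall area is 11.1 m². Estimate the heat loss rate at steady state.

Using the resistance-network approach (series):
R_softwood = L/(kA) = 0.105/(0.122×11.1) = 0.07754 K/W
R_phenolic foam = L/(kA) = 0.085/(0.0182×11.1) = 0.4208 K/W
R_outer film = 1/(h_o·A) = 1/(24.3×11.1) = 0.003707 K/W
R_total = 0.502 K/W
Q = ΔT / R_total = 16 / 0.502

Q ≈ 31.9 W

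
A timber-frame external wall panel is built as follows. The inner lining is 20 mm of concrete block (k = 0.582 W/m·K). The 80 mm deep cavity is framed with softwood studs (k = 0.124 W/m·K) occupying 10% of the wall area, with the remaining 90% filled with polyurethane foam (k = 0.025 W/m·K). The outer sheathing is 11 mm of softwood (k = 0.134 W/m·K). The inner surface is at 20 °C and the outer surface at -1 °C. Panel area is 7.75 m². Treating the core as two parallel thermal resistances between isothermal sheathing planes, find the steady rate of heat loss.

Sheathing layers in series; stud and cavity paths in parallel between them.
R_inner = 0.02/(0.582×7.75) = 0.004434 K/W
R_stud  = 0.08/(0.124×0.1×7.75) = 0.8325 K/W
R_cav   = 0.08/(0.025×0.9×7.75) = 0.4588 K/W
1/R_core = 1/R_stud + 1/R_cav → R_core = 0.2958 K/W
R_outer = 0.011/(0.134×7.75) = 0.01059 K/W
R_total = 0.3108 K/W
Q = ΔT/R_total = 21/0.3108

Q ≈ 67.6 W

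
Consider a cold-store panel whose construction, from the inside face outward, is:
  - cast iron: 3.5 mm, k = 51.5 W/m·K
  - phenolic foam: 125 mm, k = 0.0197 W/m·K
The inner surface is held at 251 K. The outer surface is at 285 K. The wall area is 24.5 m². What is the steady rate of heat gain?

Q ≈ 131 W

Model the wall as resistances in series:
R_cast iron = L/(kA) = 0.0035/(51.5×24.5) = 2.774×10^-6 K/W
R_phenolic foam = L/(kA) = 0.125/(0.0197×24.5) = 0.259 K/W
R_total = 0.259 K/W
Q = ΔT / R_total = 34 / 0.259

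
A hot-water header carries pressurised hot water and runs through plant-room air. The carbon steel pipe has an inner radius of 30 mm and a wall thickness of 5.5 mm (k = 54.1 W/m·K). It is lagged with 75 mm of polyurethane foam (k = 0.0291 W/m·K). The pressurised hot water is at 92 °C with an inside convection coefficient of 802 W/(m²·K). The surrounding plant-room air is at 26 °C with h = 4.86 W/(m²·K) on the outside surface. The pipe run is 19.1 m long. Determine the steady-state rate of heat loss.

Q ≈ 194 W

For a radial system each layer contributes R = ln(r_out/r_in)/(2πkL); films add R = 1/(hA).
R_inner film = 1/(h_i·2πr₁L) = 1/(802×2π×0.03×19.1) = 3.463×10^-4 K/W
R_carbon steel pipe wall = ln(35.5/30)/(2π×54.1×19.1) = 2.593×10^-5 K/W
R_polyurethane foam = ln(110.5/35.5)/(2π×0.0291×19.1) = 0.3251 K/W
R_outer film = 1/(h_o·2πr_oL) = 1/(4.86×2π×0.1105×19.1) = 0.01552 K/W
R_total = 0.341 K/W
Q = ΔT/R_total = 66/0.341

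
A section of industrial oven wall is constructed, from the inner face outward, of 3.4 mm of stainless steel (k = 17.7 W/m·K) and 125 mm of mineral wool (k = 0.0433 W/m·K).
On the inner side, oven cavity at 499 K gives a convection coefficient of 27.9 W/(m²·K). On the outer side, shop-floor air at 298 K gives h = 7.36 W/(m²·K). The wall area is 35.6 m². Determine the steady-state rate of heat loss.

Using the resistance-network approach (series):
R_inner film = 1/(h_i·A) = 1/(27.9×35.6) = 0.001007 K/W
R_stainless steel = L/(kA) = 0.0034/(17.7×35.6) = 5.396×10^-6 K/W
R_mineral wool = L/(kA) = 0.125/(0.0433×35.6) = 0.08109 K/W
R_outer film = 1/(h_o·A) = 1/(7.36×35.6) = 0.003817 K/W
R_total = 0.08592 K/W
Q = ΔT / R_total = 201 / 0.08592

Q ≈ 2340 W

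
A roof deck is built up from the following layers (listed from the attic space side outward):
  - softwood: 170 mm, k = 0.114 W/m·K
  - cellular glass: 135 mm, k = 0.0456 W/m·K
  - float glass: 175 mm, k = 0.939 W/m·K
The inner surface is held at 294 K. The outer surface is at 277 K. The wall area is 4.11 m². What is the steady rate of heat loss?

Using the resistance-network approach (series):
R_softwood = L/(kA) = 0.17/(0.114×4.11) = 0.3628 K/W
R_cellular glass = L/(kA) = 0.135/(0.0456×4.11) = 0.7203 K/W
R_float glass = L/(kA) = 0.175/(0.939×4.11) = 0.04535 K/W
R_total = 1.128 K/W
Q = ΔT / R_total = 17 / 1.128

Q ≈ 15.1 W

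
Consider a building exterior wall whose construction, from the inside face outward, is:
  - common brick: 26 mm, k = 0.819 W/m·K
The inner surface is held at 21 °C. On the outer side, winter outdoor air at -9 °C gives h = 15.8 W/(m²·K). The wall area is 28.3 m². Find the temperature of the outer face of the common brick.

Model the wall as resistances in series:
R_common brick = L/(kA) = 0.026/(0.819×28.3) = 0.001122 K/W
R_outer film = 1/(h_o·A) = 1/(15.8×28.3) = 0.002236 K/W
R_total = 0.003358 K/W;  Q = ΔT/R_total = 30/0.003358 = 8933 W
T_interface = T_inner − Q·ΣR(inner→interface) = 21 − 8930×0.001122

T ≈ 11 °C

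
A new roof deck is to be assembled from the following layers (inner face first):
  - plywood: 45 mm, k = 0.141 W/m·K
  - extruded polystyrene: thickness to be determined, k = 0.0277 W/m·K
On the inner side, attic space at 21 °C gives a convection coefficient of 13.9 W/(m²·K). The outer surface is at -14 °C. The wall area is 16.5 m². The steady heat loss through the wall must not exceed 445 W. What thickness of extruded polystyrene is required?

L ≈ 25.1 mm

Series thermal resistances:
R_inner film = 1/(h_i·A) = 1/(13.9×16.5) = 0.00436 K/W
R_plywood = L/(kA) = 0.045/(0.141×16.5) = 0.01934 K/W
Sum of the known resistances R_other = 0.0237 K/W
Required total resistance R_tot = ΔT/Q_allow = 35/445 = 0.07865 K/W
R_extruded polystyrene = R_tot − R_other = 0.05495 K/W
L = R·k·A = 0.05495×0.0277×16.5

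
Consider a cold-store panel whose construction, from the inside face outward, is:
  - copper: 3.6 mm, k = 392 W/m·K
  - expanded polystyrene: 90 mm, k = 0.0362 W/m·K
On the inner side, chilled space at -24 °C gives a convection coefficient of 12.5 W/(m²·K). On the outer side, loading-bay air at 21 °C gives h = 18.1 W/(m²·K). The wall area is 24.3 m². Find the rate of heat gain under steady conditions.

Series thermal resistances:
R_inner film = 1/(h_i·A) = 1/(12.5×24.3) = 0.003292 K/W
R_copper = L/(kA) = 0.0036/(392×24.3) = 3.779×10^-7 K/W
R_expanded polystyrene = L/(kA) = 0.09/(0.0362×24.3) = 0.1023 K/W
R_outer film = 1/(h_o·A) = 1/(18.1×24.3) = 0.002274 K/W
R_total = 0.1079 K/W
Q = ΔT / R_total = 45 / 0.1079

Q ≈ 417 W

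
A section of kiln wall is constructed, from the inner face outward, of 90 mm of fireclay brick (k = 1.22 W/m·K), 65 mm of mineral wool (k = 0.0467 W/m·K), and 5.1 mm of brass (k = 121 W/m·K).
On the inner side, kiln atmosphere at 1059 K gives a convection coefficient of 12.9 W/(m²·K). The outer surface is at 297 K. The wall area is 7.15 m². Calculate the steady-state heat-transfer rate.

Q ≈ 3530 W

Series thermal resistances:
R_inner film = 1/(h_i·A) = 1/(12.9×7.15) = 0.01084 K/W
R_fireclay brick = L/(kA) = 0.09/(1.22×7.15) = 0.01032 K/W
R_mineral wool = L/(kA) = 0.065/(0.0467×7.15) = 0.1947 K/W
R_brass = L/(kA) = 0.0051/(121×7.15) = 5.895×10^-6 K/W
R_total = 0.2158 K/W
Q = ΔT / R_total = 762 / 0.2158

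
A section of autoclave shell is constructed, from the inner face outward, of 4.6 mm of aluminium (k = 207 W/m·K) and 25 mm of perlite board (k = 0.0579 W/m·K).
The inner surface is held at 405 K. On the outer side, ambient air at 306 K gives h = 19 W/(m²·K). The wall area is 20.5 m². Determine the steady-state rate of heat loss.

Q ≈ 4190 W

Series thermal resistances:
R_aluminium = L/(kA) = 0.0046/(207×20.5) = 1.084×10^-6 K/W
R_perlite board = L/(kA) = 0.025/(0.0579×20.5) = 0.02106 K/W
R_outer film = 1/(h_o·A) = 1/(19×20.5) = 0.002567 K/W
R_total = 0.02363 K/W
Q = ΔT / R_total = 99 / 0.02363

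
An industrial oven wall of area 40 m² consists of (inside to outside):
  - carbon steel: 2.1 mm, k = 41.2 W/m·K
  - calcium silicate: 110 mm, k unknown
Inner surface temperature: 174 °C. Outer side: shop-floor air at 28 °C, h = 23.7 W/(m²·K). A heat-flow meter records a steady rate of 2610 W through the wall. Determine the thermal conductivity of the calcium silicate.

k ≈ 0.0501 W/(m·K)

Treating each layer as a thermal resistance in series:
R_carbon steel = L/(kA) = 0.0021/(41.2×40) = 1.274×10^-6 K/W
R_outer film = 1/(h_o·A) = 1/(23.7×40) = 0.001055 K/W
Sum of known resistances R_other = 0.001056 K/W
Total R = ΔT/Q = 146/2610 = 0.05594 K/W
R_calcium silicate = R_total − R_other = 0.05488 K/W
k = L/(R·A) = 0.11/(0.05488×40)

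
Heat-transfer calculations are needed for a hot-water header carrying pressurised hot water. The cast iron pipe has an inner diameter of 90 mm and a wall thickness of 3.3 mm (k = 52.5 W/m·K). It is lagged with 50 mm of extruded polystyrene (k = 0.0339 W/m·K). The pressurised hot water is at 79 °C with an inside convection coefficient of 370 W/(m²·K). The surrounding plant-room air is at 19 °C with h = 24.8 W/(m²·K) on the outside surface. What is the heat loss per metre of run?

q′ ≈ 17.6 W/m

Per-layer cylindrical resistances, series-summed:
R_inner film = 1/(h_i·2πr₁L) = 1/(370×2π×0.045×1) = 0.009559 K/W
R_cast iron pipe wall = ln(48.3/45)/(2π×52.5×1) = 2.145×10^-4 K/W
R_extruded polystyrene = ln(98.3/48.3)/(2π×0.0339×1) = 3.336 K/W
R_outer film = 1/(h_o·2πr_oL) = 1/(24.8×2π×0.0983×1) = 0.06529 K/W
R_total = 3.411 K/W
Q = ΔT/R_total = 60/3.411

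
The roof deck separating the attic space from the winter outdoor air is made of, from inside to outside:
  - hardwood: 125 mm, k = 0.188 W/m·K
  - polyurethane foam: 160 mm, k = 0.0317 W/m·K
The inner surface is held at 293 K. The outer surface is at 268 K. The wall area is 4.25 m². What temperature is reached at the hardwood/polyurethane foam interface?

Thermal resistances in series:
R_hardwood = L/(kA) = 0.125/(0.188×4.25) = 0.1564 K/W
R_polyurethane foam = L/(kA) = 0.16/(0.0317×4.25) = 1.188 K/W
R_total = 1.344 K/W;  Q = ΔT/R_total = 25/1.344 = 18.6 W
T_interface = T_inner − Q·ΣR(inner→interface) = 293 − 18.6×0.1564

T ≈ 290 K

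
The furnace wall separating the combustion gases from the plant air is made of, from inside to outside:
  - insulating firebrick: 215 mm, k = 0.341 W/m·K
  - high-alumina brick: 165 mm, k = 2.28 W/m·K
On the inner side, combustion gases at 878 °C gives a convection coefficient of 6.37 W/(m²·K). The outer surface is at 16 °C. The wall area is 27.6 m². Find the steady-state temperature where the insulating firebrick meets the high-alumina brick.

T ≈ 88.5 °C

Thermal resistances in series:
R_inner film = 1/(h_i·A) = 1/(6.37×27.6) = 0.005688 K/W
R_insulating firebrick = L/(kA) = 0.215/(0.341×27.6) = 0.02284 K/W
R_high-alumina brick = L/(kA) = 0.165/(2.28×27.6) = 0.002622 K/W
R_total = 0.03115 K/W;  Q = ΔT/R_total = 862/0.03115 = 27670 W
T_interface = T_inner − Q·ΣR(inner→interface) = 878 − 27700×0.02853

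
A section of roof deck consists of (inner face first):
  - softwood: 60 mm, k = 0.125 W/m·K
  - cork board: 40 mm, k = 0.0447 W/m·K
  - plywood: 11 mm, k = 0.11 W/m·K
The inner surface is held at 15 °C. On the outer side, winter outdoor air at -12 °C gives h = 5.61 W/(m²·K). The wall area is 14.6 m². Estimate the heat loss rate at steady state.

Q ≈ 238 W

Thermal resistances in series:
R_softwood = L/(kA) = 0.06/(0.125×14.6) = 0.03288 K/W
R_cork board = L/(kA) = 0.04/(0.0447×14.6) = 0.06129 K/W
R_plywood = L/(kA) = 0.011/(0.11×14.6) = 0.006849 K/W
R_outer film = 1/(h_o·A) = 1/(5.61×14.6) = 0.01221 K/W
R_total = 0.1132 K/W
Q = ΔT / R_total = 27 / 0.1132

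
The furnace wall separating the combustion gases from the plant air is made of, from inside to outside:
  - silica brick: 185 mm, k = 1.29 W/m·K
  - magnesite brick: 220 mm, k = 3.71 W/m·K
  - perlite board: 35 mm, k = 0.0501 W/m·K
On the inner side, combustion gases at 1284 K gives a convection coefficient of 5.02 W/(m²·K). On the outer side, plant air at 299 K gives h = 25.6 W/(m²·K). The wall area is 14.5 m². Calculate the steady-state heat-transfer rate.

Thermal resistances in series:
R_inner film = 1/(h_i·A) = 1/(5.02×14.5) = 0.01374 K/W
R_silica brick = L/(kA) = 0.185/(1.29×14.5) = 0.00989 K/W
R_magnesite brick = L/(kA) = 0.22/(3.71×14.5) = 0.00409 K/W
R_perlite board = L/(kA) = 0.035/(0.0501×14.5) = 0.04818 K/W
R_outer film = 1/(h_o·A) = 1/(25.6×14.5) = 0.002694 K/W
R_total = 0.07859 K/W
Q = ΔT / R_total = 985 / 0.07859

Q ≈ 12500 W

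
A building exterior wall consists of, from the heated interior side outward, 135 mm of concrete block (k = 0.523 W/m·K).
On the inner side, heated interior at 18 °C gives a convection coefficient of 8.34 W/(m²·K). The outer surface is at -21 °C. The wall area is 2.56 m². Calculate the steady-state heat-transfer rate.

Treating each layer as a thermal resistance in series:
R_inner film = 1/(h_i·A) = 1/(8.34×2.56) = 0.04684 K/W
R_concrete block = L/(kA) = 0.135/(0.523×2.56) = 0.1008 K/W
R_total = 0.1477 K/W
Q = ΔT / R_total = 39 / 0.1477

Q ≈ 264 W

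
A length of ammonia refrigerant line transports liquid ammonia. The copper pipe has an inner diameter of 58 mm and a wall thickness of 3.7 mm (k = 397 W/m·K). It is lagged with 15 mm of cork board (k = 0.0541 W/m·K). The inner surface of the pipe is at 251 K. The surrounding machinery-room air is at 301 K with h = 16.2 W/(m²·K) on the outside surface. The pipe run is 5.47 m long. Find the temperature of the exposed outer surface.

T ≈ 293 K

Radial resistances (cylindrical: R_cond = ln(r_o/r_i)/(2πkL), R_conv = 1/(h·2πrL)):
R_copper pipe wall = ln(32.7/29)/(2π×397×5.47) = 8.801×10^-6 K/W
R_cork board = ln(47.7/32.7)/(2π×0.0541×5.47) = 0.2031 K/W
R_outer film = 1/(h_o·2πr_oL) = 1/(16.2×2π×0.0477×5.47) = 0.03765 K/W
R_total = 0.2407 K/W
Q = ΔT/R_total = 50/0.2407
Q = 208 W
T_interface = T_inner + Q·ΣR(inner→interface) = 251 + 208×0.2031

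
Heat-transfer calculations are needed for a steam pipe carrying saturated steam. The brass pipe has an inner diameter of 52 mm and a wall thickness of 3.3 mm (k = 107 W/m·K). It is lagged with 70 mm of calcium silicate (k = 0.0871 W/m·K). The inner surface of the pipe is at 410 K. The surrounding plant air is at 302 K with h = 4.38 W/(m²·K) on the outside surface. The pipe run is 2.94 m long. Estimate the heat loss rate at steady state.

Cylindrical conduction, so R = ln(r₂/r₁)/(2πkL) per layer, in series:
R_brass pipe wall = ln(29.3/26)/(2π×107×2.94) = 6.045×10^-5 K/W
R_calcium silicate = ln(99.3/29.3)/(2π×0.0871×2.94) = 0.7586 K/W
R_outer film = 1/(h_o·2πr_oL) = 1/(4.38×2π×0.0993×2.94) = 0.1245 K/W
R_total = 0.8831 K/W
Q = ΔT/R_total = 108/0.8831

Q ≈ 122 W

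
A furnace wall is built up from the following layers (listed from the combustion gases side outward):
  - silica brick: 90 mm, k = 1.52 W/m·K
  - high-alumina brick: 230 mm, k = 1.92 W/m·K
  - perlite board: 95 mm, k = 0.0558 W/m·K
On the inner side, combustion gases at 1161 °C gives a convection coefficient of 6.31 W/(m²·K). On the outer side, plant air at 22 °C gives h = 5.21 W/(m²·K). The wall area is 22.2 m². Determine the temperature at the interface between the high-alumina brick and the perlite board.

Thermal resistances in series:
R_inner film = 1/(h_i·A) = 1/(6.31×22.2) = 0.007139 K/W
R_silica brick = L/(kA) = 0.09/(1.52×22.2) = 0.002667 K/W
R_high-alumina brick = L/(kA) = 0.23/(1.92×22.2) = 0.005396 K/W
R_perlite board = L/(kA) = 0.095/(0.0558×22.2) = 0.07669 K/W
R_outer film = 1/(h_o·A) = 1/(5.21×22.2) = 0.008646 K/W
R_total = 0.1005 K/W;  Q = ΔT/R_total = 1139/0.1005 = 11330 W
T_interface = T_inner − Q·ΣR(inner→interface) = 1161 − 11300×0.0152

T ≈ 989 °C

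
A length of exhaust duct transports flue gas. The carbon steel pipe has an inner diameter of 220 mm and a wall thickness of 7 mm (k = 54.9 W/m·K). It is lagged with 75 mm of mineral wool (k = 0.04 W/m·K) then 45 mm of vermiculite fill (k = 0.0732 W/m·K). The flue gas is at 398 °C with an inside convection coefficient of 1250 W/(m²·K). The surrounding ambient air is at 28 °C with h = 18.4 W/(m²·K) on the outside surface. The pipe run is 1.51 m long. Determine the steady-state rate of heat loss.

Q ≈ 227 W

Radial resistances (cylindrical: R_cond = ln(r_o/r_i)/(2πkL), R_conv = 1/(h·2πrL)):
R_inner film = 1/(h_i·2πr₁L) = 1/(1250×2π×0.11×1.51) = 7.665×10^-4 K/W
R_carbon steel pipe wall = ln(117/110)/(2π×54.9×1.51) = 1.184×10^-4 K/W
R_mineral wool = ln(192/117)/(2π×0.04×1.51) = 1.305 K/W
R_vermiculite fill = ln(237/192)/(2π×0.0732×1.51) = 0.3032 K/W
R_outer film = 1/(h_o·2πr_oL) = 1/(18.4×2π×0.237×1.51) = 0.02417 K/W
R_total = 1.633 K/W
Q = ΔT/R_total = 370/1.633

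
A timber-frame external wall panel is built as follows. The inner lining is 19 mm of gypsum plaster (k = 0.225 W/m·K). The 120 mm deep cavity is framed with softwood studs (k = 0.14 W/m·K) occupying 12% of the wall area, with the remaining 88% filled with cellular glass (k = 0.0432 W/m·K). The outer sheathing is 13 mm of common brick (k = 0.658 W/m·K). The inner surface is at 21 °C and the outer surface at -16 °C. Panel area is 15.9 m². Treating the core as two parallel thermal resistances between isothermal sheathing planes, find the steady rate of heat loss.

Sheathing layers in series; stud and cavity paths in parallel between them.
R_inner = 0.019/(0.225×15.9) = 0.005311 K/W
R_stud  = 0.12/(0.14×0.12×15.9) = 0.4492 K/W
R_cav   = 0.12/(0.0432×0.88×15.9) = 0.1985 K/W
1/R_core = 1/R_stud + 1/R_cav → R_core = 0.1377 K/W
R_outer = 0.013/(0.658×15.9) = 0.001243 K/W
R_total = 0.1442 K/W
Q = ΔT/R_total = 37/0.1442

Q ≈ 257 W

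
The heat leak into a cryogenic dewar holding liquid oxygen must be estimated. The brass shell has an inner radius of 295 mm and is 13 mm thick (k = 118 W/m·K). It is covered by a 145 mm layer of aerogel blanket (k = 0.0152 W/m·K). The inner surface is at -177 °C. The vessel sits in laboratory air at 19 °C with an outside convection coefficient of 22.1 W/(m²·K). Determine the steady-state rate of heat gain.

Q ≈ 35.9 W

For a spherical shell R = (1/r₁ − 1/r₂)/(4πk); film R = 1/(h·4πr²). In series:
R_brass shell = (1/0.295 − 1/0.308)/(4π×118) = 9.649×10^-5 K/W
R_aerogel blanket = (1/0.308 − 1/0.453)/(4π×0.0152) = 5.441 K/W
R_outer film = 1/(h·4πr_o²) = 1/(22.1×4π×0.453²) = 0.01755 K/W
R_total = 5.458 K/W
Q = ΔT/R_total = 196/5.458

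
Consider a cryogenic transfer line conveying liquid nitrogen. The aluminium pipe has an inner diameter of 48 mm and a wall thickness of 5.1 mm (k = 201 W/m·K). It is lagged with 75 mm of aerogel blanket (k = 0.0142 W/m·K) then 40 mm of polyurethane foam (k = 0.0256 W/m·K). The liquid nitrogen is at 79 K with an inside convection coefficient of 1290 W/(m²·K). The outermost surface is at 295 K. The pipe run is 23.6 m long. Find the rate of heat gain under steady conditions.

Q ≈ 312 W

For a radial system each layer contributes R = ln(r_out/r_in)/(2πkL); films add R = 1/(hA).
R_inner film = 1/(h_i·2πr₁L) = 1/(1290×2π×0.024×23.6) = 2.178×10^-4 K/W
R_aluminium pipe wall = ln(29.1/24)/(2π×201×23.6) = 6.465×10^-6 K/W
R_aerogel blanket = ln(104.1/29.1)/(2π×0.0142×23.6) = 0.6053 K/W
R_polyurethane foam = ln(144.1/104.1)/(2π×0.0256×23.6) = 0.08566 K/W
R_total = 0.6912 K/W
Q = ΔT/R_total = 216/0.6912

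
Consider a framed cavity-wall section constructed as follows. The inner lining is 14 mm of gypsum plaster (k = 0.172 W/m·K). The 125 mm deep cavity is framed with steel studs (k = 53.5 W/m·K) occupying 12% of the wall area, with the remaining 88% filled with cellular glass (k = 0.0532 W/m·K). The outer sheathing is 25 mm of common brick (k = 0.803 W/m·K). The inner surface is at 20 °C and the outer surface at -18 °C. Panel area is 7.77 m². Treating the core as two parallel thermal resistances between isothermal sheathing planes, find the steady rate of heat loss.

Q ≈ 2240 W

Sheathing layers in series; stud and cavity paths in parallel between them.
R_inner = 0.014/(0.172×7.77) = 0.01048 K/W
R_stud  = 0.125/(53.5×0.12×7.77) = 0.002506 K/W
R_cav   = 0.125/(0.0532×0.88×7.77) = 0.3436 K/W
1/R_core = 1/R_stud + 1/R_cav → R_core = 0.002488 K/W
R_outer = 0.025/(0.803×7.77) = 0.004007 K/W
R_total = 0.01697 K/W
Q = ΔT/R_total = 38/0.01697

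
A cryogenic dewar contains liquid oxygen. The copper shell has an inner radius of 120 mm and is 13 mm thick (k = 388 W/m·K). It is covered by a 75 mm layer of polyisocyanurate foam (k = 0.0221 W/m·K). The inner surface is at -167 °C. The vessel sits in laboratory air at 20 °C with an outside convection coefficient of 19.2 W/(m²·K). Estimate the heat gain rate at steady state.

Spherical conduction: R = (1/r_in − 1/r_out)/(4πk) per layer; series-sum.
R_copper shell = (1/0.12 − 1/0.133)/(4π×388) = 1.671×10^-4 K/W
R_polyisocyanurate foam = (1/0.133 − 1/0.208)/(4π×0.0221) = 9.762 K/W
R_outer film = 1/(h·4πr_o²) = 1/(19.2×4π×0.208²) = 0.0958 K/W
R_total = 9.858 K/W
Q = ΔT/R_total = 187/9.858

Q ≈ 19 W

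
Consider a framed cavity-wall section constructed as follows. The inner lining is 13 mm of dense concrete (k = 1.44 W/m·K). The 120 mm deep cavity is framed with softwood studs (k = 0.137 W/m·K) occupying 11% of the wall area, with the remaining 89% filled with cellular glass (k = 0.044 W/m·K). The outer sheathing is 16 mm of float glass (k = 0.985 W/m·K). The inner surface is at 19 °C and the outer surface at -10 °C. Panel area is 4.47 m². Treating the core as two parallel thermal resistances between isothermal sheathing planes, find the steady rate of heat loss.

Sheathing layers in series; stud and cavity paths in parallel between them.
R_inner = 0.013/(1.44×4.47) = 0.00202 K/W
R_stud  = 0.12/(0.137×0.11×4.47) = 1.781 K/W
R_cav   = 0.12/(0.044×0.89×4.47) = 0.6855 K/W
1/R_core = 1/R_stud + 1/R_cav → R_core = 0.495 K/W
R_outer = 0.016/(0.985×4.47) = 0.003634 K/W
R_total = 0.5007 K/W
Q = ΔT/R_total = 29/0.5007

Q ≈ 57.9 W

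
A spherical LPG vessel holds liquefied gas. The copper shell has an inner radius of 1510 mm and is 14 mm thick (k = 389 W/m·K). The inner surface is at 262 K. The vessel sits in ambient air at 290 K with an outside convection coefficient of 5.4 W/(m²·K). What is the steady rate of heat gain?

Q ≈ 4410 W

Radial (spherical) resistances in series:
R_copper shell = (1/1.51 − 1/1.524)/(4π×389) = 1.245×10^-6 K/W
R_outer film = 1/(h·4πr_o²) = 1/(5.4×4π×1.524²) = 0.006345 K/W
R_total = 0.006346 K/W
Q = ΔT/R_total = 28/0.006346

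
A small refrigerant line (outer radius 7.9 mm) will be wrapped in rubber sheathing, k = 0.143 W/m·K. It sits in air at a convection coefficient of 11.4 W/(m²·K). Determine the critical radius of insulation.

For a cylinder r_cr = k/h = 0.143/11.4
r_cr = 12.5 mm; since the bare radius (7.9 mm) is below r_cr, adding a thin layer of insulation will *increase* heat loss.

r_cr ≈ 12.5 mm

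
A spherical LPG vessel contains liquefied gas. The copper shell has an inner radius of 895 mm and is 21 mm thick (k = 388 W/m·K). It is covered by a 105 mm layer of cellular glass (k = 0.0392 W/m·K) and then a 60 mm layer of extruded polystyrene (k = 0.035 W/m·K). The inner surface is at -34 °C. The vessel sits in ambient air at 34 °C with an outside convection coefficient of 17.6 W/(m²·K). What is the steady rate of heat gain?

Q ≈ 191 W

For a spherical shell R = (1/r₁ − 1/r₂)/(4πk); film R = 1/(h·4πr²). In series:
R_copper shell = (1/0.895 − 1/0.916)/(4π×388) = 5.254×10^-6 K/W
R_cellular glass = (1/0.916 − 1/1.021)/(4π×0.0392) = 0.2279 K/W
R_extruded polystyrene = (1/1.021 − 1/1.081)/(4π×0.035) = 0.1236 K/W
R_outer film = 1/(h·4πr_o²) = 1/(17.6×4π×1.081²) = 0.003869 K/W
R_total = 0.3554 K/W
Q = ΔT/R_total = 68/0.3554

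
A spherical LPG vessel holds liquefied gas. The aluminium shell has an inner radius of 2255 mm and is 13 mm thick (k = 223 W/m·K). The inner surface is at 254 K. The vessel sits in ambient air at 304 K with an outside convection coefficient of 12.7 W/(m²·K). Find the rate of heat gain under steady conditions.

For a spherical shell R = (1/r₁ − 1/r₂)/(4πk); film R = 1/(h·4πr²). In series:
R_aluminium shell = (1/2.255 − 1/2.268)/(4π×223) = 9.071×10^-7 K/W
R_outer film = 1/(h·4πr_o²) = 1/(12.7×4π×2.268²) = 0.001218 K/W
R_total = 0.001219 K/W
Q = ΔT/R_total = 50/0.001219

Q ≈ 41000 W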